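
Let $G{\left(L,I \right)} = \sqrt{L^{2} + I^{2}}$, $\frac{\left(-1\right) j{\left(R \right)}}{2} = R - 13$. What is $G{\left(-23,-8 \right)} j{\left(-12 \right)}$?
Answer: $50 \sqrt{593} \approx 1217.6$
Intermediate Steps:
$j{\left(R \right)} = 26 - 2 R$ ($j{\left(R \right)} = - 2 \left(R - 13\right) = - 2 \left(-13 + R\right) = 26 - 2 R$)
$G{\left(L,I \right)} = \sqrt{I^{2} + L^{2}}$
$G{\left(-23,-8 \right)} j{\left(-12 \right)} = \sqrt{\left(-8\right)^{2} + \left(-23\right)^{2}} \left(26 - -24\right) = \sqrt{64 + 529} \left(26 + 24\right) = \sqrt{593} \cdot 50 = 50 \sqrt{593}$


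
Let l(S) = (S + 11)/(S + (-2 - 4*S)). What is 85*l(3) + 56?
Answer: -574/11 ≈ -52.182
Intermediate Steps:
l(S) = (11 + S)/(-2 - 3*S)
85*l(3) + 56 = 85*((-11 - 1*3)/(2 + 3*3)) + 56 = 85*((-11 - 3)/(2 + 9)) + 56 = 85*(-14/11) + 56 = -1190/11 + 56 = -574/11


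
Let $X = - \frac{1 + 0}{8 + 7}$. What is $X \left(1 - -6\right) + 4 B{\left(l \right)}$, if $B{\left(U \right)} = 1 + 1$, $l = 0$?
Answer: $\frac{113}{15} \approx 7.5333$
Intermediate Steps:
$B{\left(U \right)} = 2$
$X = - \frac{1}{15} \approx -0.066667$
$X \left(1 - -6\right) + 4 B{\left(l \right)} = - \frac{1 - -6}{15} + 4 \cdot 2 = - \frac{1 + 6}{15} + 8 = \left(- \frac{1}{15}\right) 7 + 8 = - \frac{7}{15} + 8 = \frac{113}{15}$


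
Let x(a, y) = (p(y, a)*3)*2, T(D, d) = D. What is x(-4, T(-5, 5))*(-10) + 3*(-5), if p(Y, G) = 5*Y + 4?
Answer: 1245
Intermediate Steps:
p(Y, G) = 4 + 5*Y
x(a, y) = 24 + 30*y (x(a, y) = ((4 + 5*y)*3)*2 = (12 + 15*y)*2 = 24 + 30*y)
x(-4, T(-5, 5))*(-10) + 3*(-5) = (24 + 30*(-5))*(-10) + 3*(-5) = (24 - 150)*(-10) - 15 = -126*(-10) - 15 = 1260 - 15 = 1245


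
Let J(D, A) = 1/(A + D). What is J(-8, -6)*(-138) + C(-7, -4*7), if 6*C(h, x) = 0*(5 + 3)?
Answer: 69/7 ≈ 9.8571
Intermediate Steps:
C(h, x) = 0 (C(h, x) = (0*(5 + 3))/6 = (0*8)/6 = (1/6)*0 = 0)
J(-8, -6)*(-138) + C(-7, -4*7) = -138/(-6 - 8) + 0 = -138/(-14) + 0 = -1/14*(-138) + 0 = 69/7 + 0 = 69/7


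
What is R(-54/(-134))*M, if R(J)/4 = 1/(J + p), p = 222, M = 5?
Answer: 1340/14901 ≈ 0.089927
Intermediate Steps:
R(J) = 4/(222 + J) (R(J) = 4/(J + 222) = 4/(222 + J))
R(-54/(-134))*M = (4/(222 - 54/(-134)))*5 = (4/(222 - 54*(-1/134)))*5 = (4/(222 + 27/67))*5 = (4/(14901/67))*5 = (4*(67/14901))*5 = (268/14901)*5 = 1340/14901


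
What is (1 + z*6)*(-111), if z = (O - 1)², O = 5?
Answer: -10767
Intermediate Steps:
z = 16 (z = (5 - 1)² = 4² = 16)
(1 + z*6)*(-111) = (1 + 16*6)*(-111) = (1 + 96)*(-111) = 97*(-111) = -10767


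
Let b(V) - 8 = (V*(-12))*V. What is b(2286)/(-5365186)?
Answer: 31354772/2682593 ≈ 11.688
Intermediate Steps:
b(V) = 8 - 12*V**2 (b(V) = 8 + (V*(-12))*V = 8 + (-12*V)*V = 8 - 12*V**2)
b(2286)/(-5365186) = (8 - 12*2286**2)/(-5365186) = (8 - 12*5225796)*(-1/5365186) = (8 - 62709552)*(-1/5365186) = -62709544*(-1/5365186) = 31354772/2682593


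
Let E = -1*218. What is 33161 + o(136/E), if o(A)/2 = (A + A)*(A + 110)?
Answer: 390743057/11881 ≈ 32888.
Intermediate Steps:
E = -218
o(A) = 4*A*(110 + A) (o(A) = 2*((A + A)*(A + 110)) = 2*((2*A)*(110 + A)) = 2*(2*A*(110 + A)) = 4*A*(110 + A))
33161 + o(136/E) = 33161 + 4*(136/(-218))*(110 + 136/(-218)) = 33161 + 4*(136*(-1/218))*(110 + 136*(-1/218)) = 33161 + 4*(-68/109)*(110 - 68/109) = 33161 + 4*(-68/109)*(11922/109) = 33161 - 3242784/11881 = 390743057/11881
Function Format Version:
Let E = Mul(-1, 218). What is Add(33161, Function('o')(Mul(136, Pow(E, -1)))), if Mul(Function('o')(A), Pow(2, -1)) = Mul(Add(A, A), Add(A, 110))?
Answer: Rational(390743057, 11881) ≈ 32888.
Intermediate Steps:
E = -218
Function('o')(A) = Mul(4, A, Add(110, A)) (Function('o')(A) = Mul(2, Mul(Add(A, A), Add(A, 110))) = Mul(2, Mul(Mul(2, A), Add(110, A))) = Mul(2, Mul(2, A, Add(110, A))) = Mul(4, A, Add(110, A)))
Add(33161, Function('o')(Mul(136, Pow(E, -1)))) = Add(33161, Mul(4, Mul(136, Pow(-218, -1)), Add(110, Mul(136, Pow(-218, -1))))) = Add(33161, Mul(4, Mul(136, Rational(-1, 218)), Add(110, Mul(136, Rational(-1, 218))))) = Add(33161, Mul(4, Rational(-68, 109), Add(110, Rational(-68, 109)))) = Add(33161, Mul(4, Rational(-68, 109), Rational(11922, 109))) = Add(33161, Rational(-3242784, 11881)) = Rational(390743057, 11881)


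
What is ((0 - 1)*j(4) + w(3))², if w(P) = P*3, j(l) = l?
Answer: 25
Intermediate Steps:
w(P) = 3*P
((0 - 1)*j(4) + w(3))² = ((0 - 1)*4 + 3*3)² = (-1*4 + 9)² = (-4 + 9)² = 5² = 25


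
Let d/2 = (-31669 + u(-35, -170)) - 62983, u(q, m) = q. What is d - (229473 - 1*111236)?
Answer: -307611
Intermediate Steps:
d = -189374 (d = 2*((-31669 - 35) - 62983) = 2*(-31704 - 62983) = 2*(-94687) = -189374)
d - (229473 - 1*111236) = -189374 - (229473 - 1*111236) = -189374 - (229473 - 111236) = -189374 - 1*118237 = -189374 - 118237 = -307611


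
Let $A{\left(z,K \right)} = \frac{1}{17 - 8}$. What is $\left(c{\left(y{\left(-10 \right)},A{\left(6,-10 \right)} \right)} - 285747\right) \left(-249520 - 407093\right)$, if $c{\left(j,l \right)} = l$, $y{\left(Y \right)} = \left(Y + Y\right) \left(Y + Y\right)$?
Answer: $187625121954$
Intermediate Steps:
$A{\left(z,K \right)} = \frac{1}{9}$
$y{\left(Y \right)} = 4 Y^{2}$ ($y{\left(Y \right)} = 2 Y 2 Y = 4 Y^{2}$)
$\left(c{\left(y{\left(-10 \right)},A{\left(6,-10 \right)} \right)} - 285747\right) \left(-249520 - 407093\right) = \left(\frac{1}{9} - 285747\right) \left(-249520 - 407093\right) = \left(- \frac{2571722}{9}\right) \left(-656613\right) = 187625121954$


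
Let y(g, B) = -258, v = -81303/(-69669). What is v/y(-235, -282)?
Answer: -27101/5991534 ≈ -0.0045232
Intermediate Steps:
v = 27101/23223 (v = -81303*(-1/69669) = 27101/23223 ≈ 1.1670)
v/y(-235, -282) = (27101/23223)/(-258) = (27101/23223)*(-1/258) = -27101/5991534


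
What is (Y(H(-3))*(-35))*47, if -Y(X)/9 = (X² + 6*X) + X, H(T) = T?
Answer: -177660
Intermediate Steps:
Y(X) = -63*X - 9*X² (Y(X) = -9*((X² + 6*X) + X) = -9*(X² + 7*X) = -63*X - 9*X²)
(Y(H(-3))*(-35))*47 = (-9*(-3)*(7 - 3)*(-35))*47 = (-9*(-3)*4*(-35))*47 = (108*(-35))*47 = -3780*47 = -177660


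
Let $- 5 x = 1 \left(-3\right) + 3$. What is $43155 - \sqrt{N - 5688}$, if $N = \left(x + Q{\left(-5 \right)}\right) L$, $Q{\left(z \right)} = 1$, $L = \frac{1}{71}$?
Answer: $43155 - \frac{i \sqrt{28673137}}{71} \approx 43155.0 - 75.419 i$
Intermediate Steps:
$L = \frac{1}{71} \approx 0.014085$
$x = 0$ ($x = - \frac{1 \left(-3\right) + 3}{5} = - \frac{-3 + 3}{5} = \left(- \frac{1}{5}\right) 0 = 0$)
$N = \frac{1}{71}$ ($N = \left(0 + 1\right) \frac{1}{71} = 1 \cdot \frac{1}{71} = \frac{1}{71} \approx 0.014085$)
$43155 - \sqrt{N - 5688} = 43155 - \sqrt{\frac{1}{71} - 5688} = 43155 - \sqrt{- \frac{403847}{71}} = 43155 - \frac{i \sqrt{28673137}}{71}$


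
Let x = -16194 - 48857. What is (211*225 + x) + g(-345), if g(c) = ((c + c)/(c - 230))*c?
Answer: -17990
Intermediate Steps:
x = -65051
g(c) = 2*c²/(-230 + c) (g(c) = ((2*c)/(-230 + c))*c = (2*c/(-230 + c))*c = 2*c²/(-230 + c))
(211*225 + x) + g(-345) = (211*225 - 65051) + 2*(-345)²/(-230 - 345) = (47475 - 65051) + 2*119025/(-575) = -17576 + 2*119025*(-1/575) = -17576 - 414 = -17990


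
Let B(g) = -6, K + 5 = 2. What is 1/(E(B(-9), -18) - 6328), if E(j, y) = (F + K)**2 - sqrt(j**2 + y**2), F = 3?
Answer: -791/5005403 + 3*sqrt(10)/20021612 ≈ -0.00015756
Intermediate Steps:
K = -3 (K = -5 + 2 = -3)
E(j, y) = -sqrt(j**2 + y**2) (E(j, y) = (3 - 3)**2 - sqrt(j**2 + y**2) = 0**2 - sqrt(j**2 + y**2) = 0 - sqrt(j**2 + y**2) = -sqrt(j**2 + y**2))
1/(E(B(-9), -18) - 6328) = 1/(-sqrt((-6)**2 + (-18)**2) - 6328) = 1/(-sqrt(36 + 324) - 6328) = 1/(-sqrt(360) - 6328) = 1/(-6*sqrt(10) - 6328) = 1/(-6328 - 6*sqrt(10))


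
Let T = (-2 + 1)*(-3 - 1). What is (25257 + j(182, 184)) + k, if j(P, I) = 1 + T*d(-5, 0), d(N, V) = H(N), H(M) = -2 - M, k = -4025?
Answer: 21245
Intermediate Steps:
d(N, V) = -2 - N
T = 4 (T = -1*(-4) = 4)
j(P, I) = 13 (j(P, I) = 1 + 4*(-2 - 1*(-5)) = 1 + 4*(-2 + 5) = 1 + 4*3 = 1 + 12 = 13)
(25257 + j(182, 184)) + k = (25257 + 13) - 4025 = 25270 - 4025 = 21245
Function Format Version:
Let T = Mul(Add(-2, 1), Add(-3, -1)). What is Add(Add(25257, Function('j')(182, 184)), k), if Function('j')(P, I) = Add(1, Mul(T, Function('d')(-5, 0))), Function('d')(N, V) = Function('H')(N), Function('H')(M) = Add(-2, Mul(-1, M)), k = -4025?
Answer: 21245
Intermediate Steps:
Function('d')(N, V) = Add(-2, Mul(-1, N))
T = 4 (T = Mul(-1, -4) = 4)
Function('j')(P, I) = 13 (Function('j')(P, I) = Add(1, Mul(4, Add(-2, Mul(-1, -5)))) = Add(1, Mul(4, Add(-2, 5))) = Add(1, Mul(4, 3)) = Add(1, 12) = 13)
Add(Add(25257, Function('j')(182, 184)), k) = Add(Add(25257, 13), -4025) = Add(25270, -4025) = 21245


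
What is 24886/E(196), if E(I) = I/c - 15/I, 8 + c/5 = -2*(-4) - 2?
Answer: -24388280/19283 ≈ -1264.8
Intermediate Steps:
c = -10 (c = -40 + 5*(-2*(-4) - 2) = -40 + 5*(8 - 2) = -40 + 5*6 = -40 + 30 = -10)
E(I) = -15/I - I/10 (E(I) = I/(-10) - 15/I = I*(-⅒) - 15/I = -I/10 - 15/I = -15/I - I/10)
24886/E(196) = 24886/(-15/196 - ⅒*196) = 24886/(-15*1/196 - 98/5) = 24886/(-15/196 - 98/5) = 24886/(-19283/980) = 24886*(-980/19283) = -24388280/19283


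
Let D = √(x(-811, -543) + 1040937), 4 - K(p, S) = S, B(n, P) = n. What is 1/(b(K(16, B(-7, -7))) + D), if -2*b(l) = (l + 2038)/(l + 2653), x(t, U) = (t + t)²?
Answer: 1213008/11581569208007 + 3154176*√3671821/11581569208007 ≈ 0.00052197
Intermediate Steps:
x(t, U) = 4*t² (x(t, U) = (2*t)² = 4*t²)
K(p, S) = 4 - S
D = √3671821 (D = √(4*(-811)² + 1040937) = √(4*657721 + 1040937) = √(2630884 + 1040937) = √3671821 ≈ 1916.2)
b(l) = -(2038 + l)/(2*(2653 + l)) (b(l) = -(l + 2038)/(2*(l + 2653)) = -(2038 + l)/(2*(2653 + l)))
1/(b(K(16, B(-7, -7))) + D) = 1/((-2038 - (4 - 1*(-7)))/(2*(2653 + (4 - 1*(-7)))) + √3671821) = 1/((-2038 - (4 + 7))/(2*(2653 + (4 + 7))) + √3671821) = 1/((-2038 - 1*11)/(2*(2653 + 11)) + √3671821) = 1/((½)*(-2038 - 11)/2664 + √3671821) = 1/((½)*(1/2664)*(-2049) + √3671821) = 1/(-683/1776 + √3671821)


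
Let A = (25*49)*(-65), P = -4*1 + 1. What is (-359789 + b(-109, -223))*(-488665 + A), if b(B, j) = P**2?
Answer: 204459376200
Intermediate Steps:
P = -3 (P = -4 + 1 = -3)
b(B, j) = 9 (b(B, j) = (-3)**2 = 9)
A = -79625 (A = 1225*(-65) = -79625)
(-359789 + b(-109, -223))*(-488665 + A) = (-359789 + 9)*(-488665 - 79625) = -359780*(-568290) = 204459376200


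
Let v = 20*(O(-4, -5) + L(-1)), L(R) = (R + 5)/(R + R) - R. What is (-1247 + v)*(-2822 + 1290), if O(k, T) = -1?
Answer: 1971684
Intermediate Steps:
L(R) = -R + (5 + R)/(2*R) (L(R) = (5 + R)/((2*R)) - R = (5 + R)*(1/(2*R)) - R = (5 + R)/(2*R) - R = -R + (5 + R)/(2*R))
v = -40 (v = 20*(-1 + (½ - 1*(-1) + (5/2)/(-1))) = 20*(-1 + (½ + 1 + (5/2)*(-1))) = 20*(-1 + (½ + 1 - 5/2)) = 20*(-1 - 1) = 20*(-2) = -40)
(-1247 + v)*(-2822 + 1290) = (-1247 - 40)*(-2822 + 1290) = -1287*(-1532) = 1971684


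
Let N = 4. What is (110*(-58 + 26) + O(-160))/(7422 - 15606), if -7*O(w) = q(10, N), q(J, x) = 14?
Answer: 587/1364 ≈ 0.43035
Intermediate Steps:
O(w) = -2 (O(w) = -1/7*14 = -2)
(110*(-58 + 26) + O(-160))/(7422 - 15606) = (110*(-58 + 26) - 2)/(7422 - 15606) = (110*(-32) - 2)/(-8184) = (-3520 - 2)*(-1/8184) = -3522*(-1/8184) = 587/1364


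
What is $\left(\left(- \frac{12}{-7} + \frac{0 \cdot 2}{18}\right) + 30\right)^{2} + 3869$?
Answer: $\frac{238865}{49} \approx 4874.8$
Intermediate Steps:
$\left(\left(- \frac{12}{-7} + \frac{0 \cdot 2}{18}\right) + 30\right)^{2} + 3869 = \left(\left(\left(-12\right) \left(- \frac{1}{7}\right) + 0 \cdot \frac{1}{18}\right) + 30\right)^{2} + 3869 = \left(\left(\frac{12}{7} + 0\right) + 30\right)^{2} + 3869 = \left(\frac{12}{7} + 30\right)^{2} + 3869 = \left(\frac{222}{7}\right)^{2} + 3869 = \frac{49284}{49} + 3869 = \frac{238865}{49}$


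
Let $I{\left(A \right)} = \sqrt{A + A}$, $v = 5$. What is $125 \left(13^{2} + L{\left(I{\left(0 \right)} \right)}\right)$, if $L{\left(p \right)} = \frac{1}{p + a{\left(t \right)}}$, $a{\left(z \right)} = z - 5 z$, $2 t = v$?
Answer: $\frac{42225}{2} \approx 21113.0$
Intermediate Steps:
$t = \frac{5}{2}$ ($t = \frac{1}{2} \cdot 5 = \frac{5}{2} \approx 2.5$)
$a{\left(z \right)} = - 4 z$
$I{\left(A \right)} = \sqrt{2} \sqrt{A}$ ($I{\left(A \right)} = \sqrt{2 A} = \sqrt{2} \sqrt{A}$)
$L{\left(p \right)} = \frac{1}{-10 + p}$ ($L{\left(p \right)} = \frac{1}{p - 10} = \frac{1}{-10 + p}$)
$125 \left(13^{2} + L{\left(I{\left(0 \right)} \right)}\right) = 125 \left(13^{2} + \frac{1}{-10 + \sqrt{2} \sqrt{0}}\right) = 125 \left(169 + \frac{1}{-10 + \sqrt{2} \cdot 0}\right) = 125 \left(169 + \frac{1}{-10 + 0}\right) = 125 \left(169 + \frac{1}{-10}\right) = 125 \left(169 - \frac{1}{10}\right) = 125 \cdot \frac{1689}{10} = \frac{42225}{2}$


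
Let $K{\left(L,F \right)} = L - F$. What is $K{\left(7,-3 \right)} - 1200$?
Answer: $-1190$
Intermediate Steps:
$K{\left(7,-3 \right)} - 1200 = \left(7 - -3\right) - 1200 = \left(7 + 3\right) - 1200 = 10 - 1200 = -1190$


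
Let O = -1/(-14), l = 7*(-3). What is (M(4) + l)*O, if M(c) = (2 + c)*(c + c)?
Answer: 27/14 ≈ 1.9286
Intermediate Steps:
l = -21
M(c) = 2*c*(2 + c) (M(c) = (2 + c)*(2*c) = 2*c*(2 + c))
O = 1/14 (O = -1*(-1/14) = 1/14 ≈ 0.071429)
(M(4) + l)*O = (2*4*(2 + 4) - 21)*(1/14) = (2*4*6 - 21)*(1/14) = (48 - 21)*(1/14) = 27*(1/14) = 27/14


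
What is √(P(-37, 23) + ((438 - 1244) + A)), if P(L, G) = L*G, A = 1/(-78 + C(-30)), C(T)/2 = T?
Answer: I*√31556046/138 ≈ 40.706*I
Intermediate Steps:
C(T) = 2*T
A = -1/138 (A = 1/(-78 + 2*(-30)) = 1/(-78 - 60) = 1/(-138) = -1/138 ≈ -0.0072464)
P(L, G) = G*L
√(P(-37, 23) + ((438 - 1244) + A)) = √(23*(-37) + ((438 - 1244) - 1/138)) = √(-851 + (-806 - 1/138)) = √(-851 - 111229/138) = √(-228667/138) = I*√31556046/138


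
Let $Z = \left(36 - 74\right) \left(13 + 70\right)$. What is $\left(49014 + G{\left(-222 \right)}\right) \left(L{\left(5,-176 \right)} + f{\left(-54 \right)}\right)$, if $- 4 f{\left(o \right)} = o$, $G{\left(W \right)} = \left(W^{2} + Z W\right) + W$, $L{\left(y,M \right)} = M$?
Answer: $-129717900$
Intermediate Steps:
$Z = -3154$ ($Z = \left(-38\right) 83 = -3154$)
$G{\left(W \right)} = W^{2} - 3153 W$ ($G{\left(W \right)} = \left(W^{2} - 3154 W\right) + W = W^{2} - 3153 W$)
$f{\left(o \right)} = - \frac{o}{4}$
$\left(49014 + G{\left(-222 \right)}\right) \left(L{\left(5,-176 \right)} + f{\left(-54 \right)}\right) = \left(49014 - 222 \left(-3153 - 222\right)\right) \left(-176 - - \frac{27}{2}\right) = \left(49014 - -749250\right) \left(-176 + \frac{27}{2}\right) = \left(49014 + 749250\right) \left(- \frac{325}{2}\right) = 798264 \left(- \frac{325}{2}\right) = -129717900$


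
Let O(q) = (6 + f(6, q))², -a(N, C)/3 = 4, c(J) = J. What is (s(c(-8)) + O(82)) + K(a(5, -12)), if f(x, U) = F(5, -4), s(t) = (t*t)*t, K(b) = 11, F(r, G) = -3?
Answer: -492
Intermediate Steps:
a(N, C) = -12 (a(N, C) = -3*4 = -12)
s(t) = t³ (s(t) = t²*t = t³)
f(x, U) = -3
O(q) = 9 (O(q) = (6 - 3)² = 3² = 9)
(s(c(-8)) + O(82)) + K(a(5, -12)) = ((-8)³ + 9) + 11 = (-512 + 9) + 11 = -503 + 11 = -492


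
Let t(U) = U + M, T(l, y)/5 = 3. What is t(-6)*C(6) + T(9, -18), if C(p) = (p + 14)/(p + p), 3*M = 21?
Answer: 50/3 ≈ 16.667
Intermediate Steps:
M = 7 (M = (⅓)*21 = 7)
T(l, y) = 15 (T(l, y) = 5*3 = 15)
C(p) = (14 + p)/(2*p) (C(p) = (14 + p)/((2*p)) = (14 + p)*(1/(2*p)) = (14 + p)/(2*p))
t(U) = 7 + U (t(U) = U + 7 = 7 + U)
t(-6)*C(6) + T(9, -18) = (7 - 6)*((½)*(14 + 6)/6) + 15 = 1*((½)*(⅙)*20) + 15 = 1*(5/3) + 15 = 5/3 + 15 = 50/3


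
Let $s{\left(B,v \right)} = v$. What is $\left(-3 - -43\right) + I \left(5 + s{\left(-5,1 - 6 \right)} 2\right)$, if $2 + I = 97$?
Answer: $-435$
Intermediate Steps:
$I = 95$ ($I = -2 + 97 = 95$)
$\left(-3 - -43\right) + I \left(5 + s{\left(-5,1 - 6 \right)} 2\right) = \left(-3 - -43\right) + 95 \left(5 + \left(1 - 6\right) 2\right) = \left(-3 + 43\right) + 95 \left(5 + \left(1 - 6\right) 2\right) = 40 + 95 \left(5 - 10\right) = 40 + 95 \left(-5\right) = 40 - 475 = -435$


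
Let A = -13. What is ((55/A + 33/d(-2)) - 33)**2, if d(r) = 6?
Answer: 680625/676 ≈ 1006.8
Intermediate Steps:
((55/A + 33/d(-2)) - 33)**2 = ((55/(-13) + 33/6) - 33)**2 = ((55*(-1/13) + 33*(1/6)) - 33)**2 = ((-55/13 + 11/2) - 33)**2 = (33/26 - 33)**2 = (-825/26)**2 = 680625/676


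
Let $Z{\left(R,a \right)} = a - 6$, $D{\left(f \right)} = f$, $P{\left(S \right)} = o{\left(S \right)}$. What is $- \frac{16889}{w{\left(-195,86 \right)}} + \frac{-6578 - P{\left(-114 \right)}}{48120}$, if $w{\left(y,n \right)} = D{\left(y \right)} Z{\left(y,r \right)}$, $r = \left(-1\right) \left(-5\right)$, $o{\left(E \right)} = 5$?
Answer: $- \frac{18088497}{208520} \approx -86.747$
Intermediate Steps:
$P{\left(S \right)} = 5$
$r = 5$
$Z{\left(R,a \right)} = -6 + a$
$w{\left(y,n \right)} = - y$ ($w{\left(y,n \right)} = y \left(-6 + 5\right) = y \left(-1\right) = - y$)
$- \frac{16889}{w{\left(-195,86 \right)}} + \frac{-6578 - P{\left(-114 \right)}}{48120} = - \frac{16889}{\left(-1\right) \left(-195\right)} + \frac{-6578 - 5}{48120} = - \frac{16889}{195} + \left(-6578 - 5\right) \frac{1}{48120} = \left(-16889\right) \frac{1}{195} - \frac{6583}{48120} = - \frac{16889}{195} - \frac{6583}{48120} = - \frac{18088497}{208520}$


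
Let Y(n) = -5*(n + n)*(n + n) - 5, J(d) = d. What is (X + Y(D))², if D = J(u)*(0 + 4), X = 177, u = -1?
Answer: 21904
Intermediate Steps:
D = -4 (D = -(0 + 4) = -1*4 = -4)
Y(n) = -5 - 20*n² (Y(n) = -5*2*n*2*n - 5 = -20*n² - 5 = -5 - 20*n²)
(X + Y(D))² = (177 + (-5 - 20*(-4)²))² = (177 + (-5 - 20*16))² = (177 + (-5 - 320))² = (177 - 325)² = (-148)² = 21904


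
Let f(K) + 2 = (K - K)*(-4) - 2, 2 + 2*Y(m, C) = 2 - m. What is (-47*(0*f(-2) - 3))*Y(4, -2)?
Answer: -282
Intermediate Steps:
Y(m, C) = -m/2 (Y(m, C) = -1 + (2 - m)/2 = -1 + (1 - m/2) = -m/2)
f(K) = -4 (f(K) = -2 + ((K - K)*(-4) - 2) = -2 + (0*(-4) - 2) = -2 + (0 - 2) = -2 - 2 = -4)
(-47*(0*f(-2) - 3))*Y(4, -2) = (-47*(0*(-4) - 3))*(-½*4) = -47*(0 - 3)*(-2) = -47*(-3)*(-2) = 141*(-2) = -282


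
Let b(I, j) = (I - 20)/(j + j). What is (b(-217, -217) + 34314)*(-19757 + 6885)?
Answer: -95848213668/217 ≈ -4.4170e+8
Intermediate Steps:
b(I, j) = (-20 + I)/(2*j) (b(I, j) = (-20 + I)/((2*j)) = (-20 + I)*(1/(2*j)) = (-20 + I)/(2*j))
(b(-217, -217) + 34314)*(-19757 + 6885) = ((½)*(-20 - 217)/(-217) + 34314)*(-19757 + 6885) = ((½)*(-1/217)*(-237) + 34314)*(-12872) = (237/434 + 34314)*(-12872) = (14892513/434)*(-12872) = -95848213668/217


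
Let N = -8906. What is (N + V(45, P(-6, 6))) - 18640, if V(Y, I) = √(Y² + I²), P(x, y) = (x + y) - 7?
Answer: -27546 + √2074 ≈ -27500.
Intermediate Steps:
P(x, y) = -7 + x + y
V(Y, I) = √(I² + Y²)
(N + V(45, P(-6, 6))) - 18640 = (-8906 + √((-7 - 6 + 6)² + 45²)) - 18640 = (-8906 + √((-7)² + 2025)) - 18640 = (-8906 + √(49 + 2025)) - 18640 = (-8906 + √2074) - 18640 = -27546 + √2074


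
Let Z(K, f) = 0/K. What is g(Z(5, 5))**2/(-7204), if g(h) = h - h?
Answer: 0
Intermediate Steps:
Z(K, f) = 0
g(h) = 0
g(Z(5, 5))**2/(-7204) = 0**2/(-7204) = 0*(-1/7204) = 0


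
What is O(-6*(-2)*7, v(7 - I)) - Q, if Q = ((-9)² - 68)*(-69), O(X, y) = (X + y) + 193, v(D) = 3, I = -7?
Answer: 1177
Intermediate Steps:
O(X, y) = 193 + X + y
Q = -897 (Q = (81 - 68)*(-69) = 13*(-69) = -897)
O(-6*(-2)*7, v(7 - I)) - Q = (193 - 6*(-2)*7 + 3) - 1*(-897) = (193 - (-12)*7 + 3) + 897 = (193 - 1*(-84) + 3) + 897 = (193 + 84 + 3) + 897 = 280 + 897 = 1177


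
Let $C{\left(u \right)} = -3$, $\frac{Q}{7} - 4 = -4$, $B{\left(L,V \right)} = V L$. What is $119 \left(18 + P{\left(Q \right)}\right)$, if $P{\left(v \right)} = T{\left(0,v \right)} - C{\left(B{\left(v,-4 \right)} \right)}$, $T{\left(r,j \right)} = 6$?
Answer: $3213$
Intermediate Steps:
$B{\left(L,V \right)} = L V$
$Q = 0$ ($Q = 28 + 7 \left(-4\right) = 28 - 28 = 0$)
$P{\left(v \right)} = 9$ ($P{\left(v \right)} = 6 - -3 = 6 + 3 = 9$)
$119 \left(18 + P{\left(Q \right)}\right) = 119 \left(18 + 9\right) = 119 \cdot 27 = 3213$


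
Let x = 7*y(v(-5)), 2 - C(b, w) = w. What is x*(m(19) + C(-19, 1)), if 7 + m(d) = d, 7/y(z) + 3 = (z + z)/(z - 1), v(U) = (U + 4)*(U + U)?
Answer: -819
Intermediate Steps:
v(U) = 2*U*(4 + U) (v(U) = (4 + U)*(2*U) = 2*U*(4 + U))
C(b, w) = 2 - w
y(z) = 7/(-3 + 2*z/(-1 + z)) (y(z) = 7/(-3 + (z + z)/(z - 1)) = 7/(-3 + (2*z)/(-1 + z)) = 7/(-3 + 2*z/(-1 + z)))
m(d) = -7 + d
x = -63 (x = 7*(7*(1 - 2*(-5)*(4 - 5))/(-3 + 2*(-5)*(4 - 5))) = 7*(7*(1 - 2*(-5)*(-1))/(-3 + 2*(-5)*(-1))) = 7*(7*(1 - 1*10)/(-3 + 10)) = 7*(7*(1 - 10)/7) = 7*(7*(⅐)*(-9)) = 7*(-9) = -63)
x*(m(19) + C(-19, 1)) = -63*((-7 + 19) + (2 - 1*1)) = -63*(12 + (2 - 1)) = -63*(12 + 1) = -63*13 = -819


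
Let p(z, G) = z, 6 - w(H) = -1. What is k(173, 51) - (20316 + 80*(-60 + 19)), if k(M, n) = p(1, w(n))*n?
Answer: -16985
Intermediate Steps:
w(H) = 7 (w(H) = 6 - 1*(-1) = 6 + 1 = 7)
k(M, n) = n (k(M, n) = 1*n = n)
k(173, 51) - (20316 + 80*(-60 + 19)) = 51 - (20316 + 80*(-60 + 19)) = 51 - (20316 + 80*(-41)) = 51 - (20316 - 3280) = 51 - 1*17036 = 51 - 17036 = -16985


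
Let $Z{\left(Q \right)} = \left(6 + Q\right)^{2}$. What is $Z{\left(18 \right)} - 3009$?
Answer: $-2433$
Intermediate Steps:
$Z{\left(18 \right)} - 3009 = \left(6 + 18\right)^{2} - 3009 = 24^{2} - 3009 = 576 - 3009 = -2433$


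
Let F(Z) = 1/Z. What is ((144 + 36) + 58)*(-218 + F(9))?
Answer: -466718/9 ≈ -51858.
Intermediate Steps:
((144 + 36) + 58)*(-218 + F(9)) = ((144 + 36) + 58)*(-218 + 1/9) = (180 + 58)*(-218 + ⅑) = 238*(-1961/9) = -466718/9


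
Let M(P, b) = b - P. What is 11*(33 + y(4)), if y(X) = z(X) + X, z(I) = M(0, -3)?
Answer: 374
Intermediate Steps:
z(I) = -3 (z(I) = -3 - 1*0 = -3 + 0 = -3)
y(X) = -3 + X
11*(33 + y(4)) = 11*(33 + (-3 + 4)) = 11*(33 + 1) = 11*34 = 374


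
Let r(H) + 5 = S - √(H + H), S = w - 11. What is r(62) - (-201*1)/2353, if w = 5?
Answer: -25682/2353 - 2*√31 ≈ -22.050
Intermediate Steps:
S = -6 (S = 5 - 11 = -6)
r(H) = -11 - √2*√H (r(H) = -5 + (-6 - √(H + H)) = -5 + (-6 - √(2*H)) = -5 + (-6 - √2*√H) = -11 - √2*√H)
r(62) - (-201*1)/2353 = (-11 - √2*√62) - (-201*1)/2353 = (-11 - 2*√31) - (-201)/2353 = (-11 - 2*√31) - 1*(-201/2353) = (-11 - 2*√31) + 201/2353 = -25682/2353 - 2*√31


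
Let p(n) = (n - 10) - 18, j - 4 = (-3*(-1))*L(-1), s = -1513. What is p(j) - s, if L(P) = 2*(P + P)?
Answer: 1477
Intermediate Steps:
L(P) = 4*P (L(P) = 2*(2*P) = 4*P)
j = -8 (j = 4 + (-3*(-1))*(4*(-1)) = 4 + 3*(-4) = 4 - 12 = -8)
p(n) = -28 + n (p(n) = (-10 + n) - 18 = -28 + n)
p(j) - s = (-28 - 8) - 1*(-1513) = -36 + 1513 = 1477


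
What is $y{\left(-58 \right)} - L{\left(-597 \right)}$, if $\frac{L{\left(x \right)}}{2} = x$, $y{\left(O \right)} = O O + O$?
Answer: $4500$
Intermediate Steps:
$y{\left(O \right)} = O + O^{2}$ ($y{\left(O \right)} = O^{2} + O = O + O^{2}$)
$L{\left(x \right)} = 2 x$
$y{\left(-58 \right)} - L{\left(-597 \right)} = - 58 \left(1 - 58\right) - 2 \left(-597\right) = \left(-58\right) \left(-57\right) - -1194 = 3306 + 1194 = 4500$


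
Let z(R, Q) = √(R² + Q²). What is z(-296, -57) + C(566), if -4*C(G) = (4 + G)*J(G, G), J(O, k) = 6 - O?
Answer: 79800 + √90865 ≈ 80102.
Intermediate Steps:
C(G) = -(4 + G)*(6 - G)/4
z(R, Q) = √(Q² + R²)
z(-296, -57) + C(566) = √((-57)² + (-296)²) + (-6 + 566)*(4 + 566)/4 = √(3249 + 87616) + (¼)*560*570 = √90865 + 79800 = 79800 + √90865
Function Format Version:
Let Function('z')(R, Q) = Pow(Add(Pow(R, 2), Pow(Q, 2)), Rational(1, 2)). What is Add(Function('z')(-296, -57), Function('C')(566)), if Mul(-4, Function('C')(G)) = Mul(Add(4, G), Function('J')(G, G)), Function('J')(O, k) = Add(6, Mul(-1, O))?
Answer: Add(79800, Pow(90865, Rational(1, 2))) ≈ 80102.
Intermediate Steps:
Function('C')(G) = Mul(Rational(-1, 4), Add(4, G), Add(6, Mul(-1, G))) (Function('C')(G) = Mul(Rational(-1, 4), Mul(Add(4, G), Add(6, Mul(-1, G)))) = Mul(Rational(-1, 4), Add(4, G), Add(6, Mul(-1, G))))
Function('z')(R, Q) = Pow(Add(Pow(Q, 2), Pow(R, 2)), Rational(1, 2))
Add(Function('z')(-296, -57), Function('C')(566)) = Add(Pow(Add(Pow(-57, 2), Pow(-296, 2)), Rational(1, 2)), Mul(Rational(1, 4), Add(-6, 566), Add(4, 566))) = Add(Pow(Add(3249, 87616), Rational(1, 2)), Mul(Rational(1, 4), 560, 570)) = Add(Pow(90865, Rational(1, 2)), 79800) = Add(79800, Pow(90865, Rational(1, 2)))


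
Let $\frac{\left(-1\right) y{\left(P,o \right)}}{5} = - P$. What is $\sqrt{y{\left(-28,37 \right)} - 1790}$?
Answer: $i \sqrt{1930} \approx 43.932 i$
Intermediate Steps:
$y{\left(P,o \right)} = 5 P$ ($y{\left(P,o \right)} = - 5 \left(- P\right) = 5 P$)
$\sqrt{y{\left(-28,37 \right)} - 1790} = \sqrt{5 \left(-28\right) - 1790} = \sqrt{-140 - 1790} = \sqrt{-1930} = i \sqrt{1930}$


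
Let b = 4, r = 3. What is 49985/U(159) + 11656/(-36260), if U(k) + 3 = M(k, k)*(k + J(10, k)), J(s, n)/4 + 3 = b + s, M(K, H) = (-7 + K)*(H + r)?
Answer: -1085615957/3485610345 ≈ -0.31146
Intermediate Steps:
M(K, H) = (-7 + K)*(3 + H) (M(K, H) = (-7 + K)*(H + 3) = (-7 + K)*(3 + H))
J(s, n) = 4 + 4*s (J(s, n) = -12 + 4*(4 + s) = -12 + (16 + 4*s) = 4 + 4*s)
U(k) = -3 + (44 + k)*(-21 + k² - 4*k) (U(k) = -3 + (-21 - 7*k + 3*k + k*k)*(k + (4 + 4*10)) = -3 + (-21 - 7*k + 3*k + k²)*(k + (4 + 40)) = -3 + (-21 + k² - 4*k)*(k + 44) = -3 + (-21 + k² - 4*k)*(44 + k) = -3 + (44 + k)*(-21 + k² - 4*k))
49985/U(159) + 11656/(-36260) = 49985/(-927 + 159³ - 197*159 + 40*159²) + 11656/(-36260) = 49985/(-927 + 4019679 - 31323 + 40*25281) + 11656*(-1/36260) = 49985/(-927 + 4019679 - 31323 + 1011240) - 2914/9065 = 49985/4998669 - 2914/9065 = 49985*(1/4998669) - 2914/9065 = 3845/384513 - 2914/9065 = -1085615957/3485610345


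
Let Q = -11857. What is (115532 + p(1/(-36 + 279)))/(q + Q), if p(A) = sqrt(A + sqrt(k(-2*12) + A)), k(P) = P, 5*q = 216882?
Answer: 577660/157597 + 5*sqrt(3 + 189*I*sqrt(357))/4255119 ≈ 3.6655 + 4.9632e-5*I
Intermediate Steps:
q = 216882/5 (q = (1/5)*216882 = 216882/5 ≈ 43376.)
p(A) = sqrt(A + sqrt(-24 + A)) (p(A) = sqrt(A + sqrt(-2*12 + A)) = sqrt(A + sqrt(-24 + A)))
(115532 + p(1/(-36 + 279)))/(q + Q) = (115532 + sqrt(1/(-36 + 279) + sqrt(-24 + 1/(-36 + 279))))/(216882/5 - 11857) = (115532 + sqrt(1/243 + sqrt(-24 + 1/243)))/(157597/5) = (115532 + sqrt(1/243 + sqrt(-24 + 1/243)))*(5/157597) = (115532 + sqrt(1/243 + sqrt(-5831/243)))*(5/157597) = (115532 + sqrt(1/243 + 7*I*sqrt(357)/27))*(5/157597) = 577660/157597 + 5*sqrt(1/243 + 7*I*sqrt(357)/27)/157597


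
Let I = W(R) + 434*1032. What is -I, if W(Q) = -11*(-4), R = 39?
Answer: -447932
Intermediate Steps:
W(Q) = 44
I = 447932 (I = 44 + 434*1032 = 44 + 447888 = 447932)
-I = -1*447932 = -447932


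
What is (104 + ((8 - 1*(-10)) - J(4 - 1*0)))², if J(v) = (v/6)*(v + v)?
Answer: 122500/9 ≈ 13611.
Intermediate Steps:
J(v) = v²/3 (J(v) = (v*(⅙))*(2*v) = (v/6)*(2*v) = v²/3)
(104 + ((8 - 1*(-10)) - J(4 - 1*0)))² = (104 + ((8 - 1*(-10)) - (4 - 1*0)²/3))² = (104 + ((8 + 10) - (4 + 0)²/3))² = (104 + (18 - 4²/3))² = (104 + (18 - 16/3))² = (104 + 38/3)² = (350/3)² = 122500/9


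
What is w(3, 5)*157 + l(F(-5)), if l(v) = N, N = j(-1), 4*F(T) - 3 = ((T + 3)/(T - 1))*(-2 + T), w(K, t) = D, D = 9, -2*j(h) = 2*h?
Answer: 1414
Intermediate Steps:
j(h) = -h
w(K, t) = 9
F(T) = 3/4 + (-2 + T)*(3 + T)/(4*(-1 + T)) (F(T) = 3/4 + (((T + 3)/(T - 1))*(-2 + T))/4 = 3/4 + (((3 + T)/(-1 + T))*(-2 + T))/4 = 3/4 + ((-2 + T)*(3 + T)/(-1 + T))/4 = 3/4 + (-2 + T)*(3 + T)/(4*(-1 + T)))
N = 1 (N = -1*(-1) = 1)
l(v) = 1
w(3, 5)*157 + l(F(-5)) = 9*157 + 1 = 1413 + 1 = 1414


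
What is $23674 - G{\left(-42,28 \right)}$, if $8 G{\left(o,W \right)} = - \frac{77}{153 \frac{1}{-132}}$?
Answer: $\frac{2413901}{102} \approx 23666.0$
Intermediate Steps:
$G{\left(o,W \right)} = \frac{847}{102}$ ($G{\left(o,W \right)} = \frac{\left(-77\right) \frac{1}{153 \frac{1}{-132}}}{8} = \frac{\left(-77\right) \frac{1}{153 \left(- \frac{1}{132}\right)}}{8} = \frac{\left(-77\right) \frac{1}{- \frac{51}{44}}}{8} = \frac{\left(-77\right) \left(- \frac{44}{51}\right)}{8} = \frac{1}{8} \cdot \frac{3388}{51} = \frac{847}{102}$)
$23674 - G{\left(-42,28 \right)} = 23674 - \frac{847}{102} = \frac{2413901}{102}$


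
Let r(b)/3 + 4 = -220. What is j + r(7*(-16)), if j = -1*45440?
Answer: -46112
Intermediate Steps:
r(b) = -672 (r(b) = -12 + 3*(-220) = -12 - 660 = -672)
j = -45440
j + r(7*(-16)) = -45440 - 672 = -46112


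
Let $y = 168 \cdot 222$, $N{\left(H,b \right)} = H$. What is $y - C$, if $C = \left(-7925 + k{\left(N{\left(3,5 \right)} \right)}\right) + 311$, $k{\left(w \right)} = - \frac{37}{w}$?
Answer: $\frac{134767}{3} \approx 44922.0$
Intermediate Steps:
$y = 37296$
$C = - \frac{22879}{3}$ ($C = \left(-7925 - \frac{37}{3}\right) + 311 = - \frac{23812}{3} + 311 = - \frac{22879}{3} \approx -7626.3$)
$y - C = 37296 - - \frac{22879}{3} = 37296 + \frac{22879}{3} = \frac{134767}{3}$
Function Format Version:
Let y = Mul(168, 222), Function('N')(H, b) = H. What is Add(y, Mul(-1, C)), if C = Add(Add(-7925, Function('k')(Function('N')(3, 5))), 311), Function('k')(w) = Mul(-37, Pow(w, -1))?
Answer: Rational(134767, 3) ≈ 44922.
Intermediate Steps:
y = 37296
C = Rational(-22879, 3) (C = Add(Add(-7925, Mul(-37, Pow(3, -1))), 311) = Add(Add(-7925, Mul(-37, Rational(1, 3))), 311) = Add(Add(-7925, Rational(-37, 3)), 311) = Add(Rational(-23812, 3), 311) = Rational(-22879, 3) ≈ -7626.3)
Add(y, Mul(-1, C)) = Add(37296, Mul(-1, Rational(-22879, 3))) = Add(37296, Rational(22879, 3)) = Rational(134767, 3)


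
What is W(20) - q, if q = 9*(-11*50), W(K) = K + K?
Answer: 4990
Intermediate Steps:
W(K) = 2*K
q = -4950 (q = 9*(-550) = -4950)
W(20) - q = 2*20 - 1*(-4950) = 40 + 4950 = 4990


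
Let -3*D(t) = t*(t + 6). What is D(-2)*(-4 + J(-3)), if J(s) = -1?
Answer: -40/3 ≈ -13.333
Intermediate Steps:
D(t) = -t*(6 + t)/3 (D(t) = -t*(t + 6)/3 = -t*(6 + t)/3)
D(-2)*(-4 + J(-3)) = (-⅓*(-2)*(6 - 2))*(-4 - 1) = -⅓*(-2)*4*(-5) = (8/3)*(-5) = -40/3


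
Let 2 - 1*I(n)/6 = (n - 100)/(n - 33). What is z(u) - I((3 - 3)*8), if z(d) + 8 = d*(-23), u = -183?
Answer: 46279/11 ≈ 4207.2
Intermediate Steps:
z(d) = -8 - 23*d (z(d) = -8 + d*(-23) = -8 - 23*d)
I(n) = 12 - 6*(-100 + n)/(-33 + n) (I(n) = 12 - 6*(n - 100)/(n - 33) = 12 - 6*(-100 + n)/(-33 + n))
z(u) - I((3 - 3)*8) = (-8 - 23*(-183)) - 6*(34 + (3 - 3)*8)/(-33 + (3 - 3)*8) = (-8 + 4209) - 6*(34 + 0*8)/(-33 + 0*8) = 4201 - 6*(34 + 0)/(-33 + 0) = 4201 - 6*34/(-33) = 4201 - 6*(-1)*34/33 = 4201 - 1*(-68/11) = 4201 + 68/11 = 46279/11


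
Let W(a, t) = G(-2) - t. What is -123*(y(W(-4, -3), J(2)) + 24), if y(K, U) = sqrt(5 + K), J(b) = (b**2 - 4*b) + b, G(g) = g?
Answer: -2952 - 123*sqrt(6) ≈ -3253.3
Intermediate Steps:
J(b) = b**2 - 3*b
W(a, t) = -2 - t
-123*(y(W(-4, -3), J(2)) + 24) = -123*(sqrt(5 + (-2 - 1*(-3))) + 24) = -123*(sqrt(5 + (-2 + 3)) + 24) = -123*(sqrt(5 + 1) + 24) = -123*(sqrt(6) + 24) = -123*(24 + sqrt(6)) = -2952 - 123*sqrt(6)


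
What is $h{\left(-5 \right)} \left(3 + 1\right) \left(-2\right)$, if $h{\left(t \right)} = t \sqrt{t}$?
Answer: $40 i \sqrt{5} \approx 89.443 i$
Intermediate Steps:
$h{\left(t \right)} = t^{\frac{3}{2}}$
$h{\left(-5 \right)} \left(3 + 1\right) \left(-2\right) = \left(-5\right)^{\frac{3}{2}} \left(3 + 1\right) \left(-2\right) = - 5 i \sqrt{5} \cdot 4 \left(-2\right) = - 5 i \sqrt{5} \left(-8\right) = 40 i \sqrt{5}$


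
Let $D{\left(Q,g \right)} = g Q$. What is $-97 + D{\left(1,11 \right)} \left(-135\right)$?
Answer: $-1582$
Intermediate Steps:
$D{\left(Q,g \right)} = Q g$
$-97 + D{\left(1,11 \right)} \left(-135\right) = -97 + 1 \cdot 11 \left(-135\right) = -97 + 11 \left(-135\right) = -97 - 1485 = -1582$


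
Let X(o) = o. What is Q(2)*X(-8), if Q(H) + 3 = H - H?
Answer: 24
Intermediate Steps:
Q(H) = -3 (Q(H) = -3 + (H - H) = -3 + 0 = -3)
Q(2)*X(-8) = -3*(-8) = 24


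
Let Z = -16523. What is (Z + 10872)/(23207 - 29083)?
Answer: 5651/5876 ≈ 0.96171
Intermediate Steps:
(Z + 10872)/(23207 - 29083) = (-16523 + 10872)/(23207 - 29083) = -5651/(-5876) = -5651*(-1/5876) = 5651/5876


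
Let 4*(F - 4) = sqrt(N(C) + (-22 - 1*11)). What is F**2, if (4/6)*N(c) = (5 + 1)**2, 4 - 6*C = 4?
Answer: (16 + sqrt(21))**2/16 ≈ 26.478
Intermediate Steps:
C = 0 (C = 2/3 - 1/6*4 = 2/3 - 2/3 = 0)
N(c) = 54 (N(c) = 3*(5 + 1)**2/2 = (3/2)*6**2 = (3/2)*36 = 54)
F = 4 + sqrt(21)/4 (F = 4 + sqrt(54 + (-22 - 1*11))/4 = 4 + sqrt(54 + (-22 - 11))/4 = 4 + sqrt(54 - 33)/4 = 4 + sqrt(21)/4 ≈ 5.1456)
F**2 = (4 + sqrt(21)/4)**2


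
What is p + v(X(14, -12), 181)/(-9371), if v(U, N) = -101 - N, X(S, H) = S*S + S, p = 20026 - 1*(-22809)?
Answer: 401407067/9371 ≈ 42835.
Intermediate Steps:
p = 42835 (p = 20026 + 22809 = 42835)
X(S, H) = S + S² (X(S, H) = S² + S = S + S²)
p + v(X(14, -12), 181)/(-9371) = 42835 + (-101 - 1*181)/(-9371) = 42835 + (-101 - 181)*(-1/9371) = 42835 - 282*(-1/9371) = 42835 + 282/9371 = 401407067/9371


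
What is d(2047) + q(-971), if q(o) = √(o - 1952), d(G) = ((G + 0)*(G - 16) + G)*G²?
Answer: 17429191096336 + I*√2923 ≈ 1.7429e+13 + 54.065*I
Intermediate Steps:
d(G) = G²*(G + G*(-16 + G)) (d(G) = (G*(-16 + G) + G)*G² = (G + G*(-16 + G))*G² = G²*(G + G*(-16 + G)))
q(o) = √(-1952 + o)
d(2047) + q(-971) = 2047³*(-15 + 2047) + √(-1952 - 971) = 8577357823*2032 + √(-2923) = 17429191096336 + I*√2923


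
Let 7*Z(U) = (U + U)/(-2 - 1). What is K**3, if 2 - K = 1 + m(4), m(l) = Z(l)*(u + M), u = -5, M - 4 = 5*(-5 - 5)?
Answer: -2146689/343 ≈ -6258.6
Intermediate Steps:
Z(U) = -2*U/21 (Z(U) = ((U + U)/(-2 - 1))/7 = ((2*U)/(-3))/7 = ((2*U)*(-1/3))/7 = (-2*U/3)/7 = -2*U/21)
M = -46 (M = 4 + 5*(-5 - 5) = 4 + 5*(-10) = 4 - 50 = -46)
m(l) = 34*l/7 (m(l) = (-2*l/21)*(-5 - 46) = -2*l/21*(-51) = 34*l/7)
K = -129/7 (K = 2 - (1 + (34/7)*4) = 2 - (1 + 136/7) = 2 - 1*143/7 = 2 - 143/7 = -129/7 ≈ -18.429)
K**3 = (-129/7)**3 = -2146689/343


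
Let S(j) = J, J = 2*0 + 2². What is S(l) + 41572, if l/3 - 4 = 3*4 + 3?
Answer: 41576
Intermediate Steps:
l = 57 (l = 12 + 3*(3*4 + 3) = 12 + 3*(12 + 3) = 12 + 3*15 = 12 + 45 = 57)
J = 4 (J = 0 + 4 = 4)
S(j) = 4
S(l) + 41572 = 4 + 41572 = 41576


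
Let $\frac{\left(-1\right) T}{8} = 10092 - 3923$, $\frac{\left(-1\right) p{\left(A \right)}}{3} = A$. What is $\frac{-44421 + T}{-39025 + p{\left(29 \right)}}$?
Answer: $\frac{93773}{39112} \approx 2.3976$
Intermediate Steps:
$p{\left(A \right)} = - 3 A$
$T = -49352$ ($T = - 8 \left(10092 - 3923\right) = \left(-8\right) 6169 = -49352$)
$\frac{-44421 + T}{-39025 + p{\left(29 \right)}} = \frac{-44421 - 49352}{-39025 - 87} = - \frac{93773}{-39025 - 87} = - \frac{93773}{-39112} = \left(-93773\right) \left(- \frac{1}{39112}\right) = \frac{93773}{39112}$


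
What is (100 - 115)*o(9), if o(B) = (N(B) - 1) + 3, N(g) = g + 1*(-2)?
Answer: -135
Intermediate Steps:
N(g) = -2 + g (N(g) = g - 2 = -2 + g)
o(B) = B (o(B) = ((-2 + B) - 1) + 3 = (-3 + B) + 3 = B)
(100 - 115)*o(9) = (100 - 115)*9 = -15*9 = -135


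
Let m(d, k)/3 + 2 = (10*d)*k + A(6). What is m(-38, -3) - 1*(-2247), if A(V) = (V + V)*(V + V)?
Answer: 6093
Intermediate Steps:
A(V) = 4*V**2 (A(V) = (2*V)*(2*V) = 4*V**2)
m(d, k) = 426 + 30*d*k (m(d, k) = -6 + 3*((10*d)*k + 4*6**2) = -6 + 3*(10*d*k + 4*36) = -6 + 3*(10*d*k + 144) = -6 + 3*(144 + 10*d*k) = -6 + (432 + 30*d*k) = 426 + 30*d*k)
m(-38, -3) - 1*(-2247) = (426 + 30*(-38)*(-3)) - 1*(-2247) = (426 + 3420) + 2247 = 3846 + 2247 = 6093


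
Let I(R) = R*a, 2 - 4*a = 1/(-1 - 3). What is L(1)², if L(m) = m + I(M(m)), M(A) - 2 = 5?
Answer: 6241/256 ≈ 24.379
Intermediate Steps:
M(A) = 7 (M(A) = 2 + 5 = 7)
a = 9/16 (a = ½ - 1/(4*(-1 - 3)) = ½ - ¼/(-4) = ½ - ¼*(-¼) = ½ + 1/16 = 9/16 ≈ 0.56250)
I(R) = 9*R/16 (I(R) = R*(9/16) = 9*R/16)
L(m) = 63/16 + m (L(m) = m + (9/16)*7 = m + 63/16 = 63/16 + m)
L(1)² = (63/16 + 1)² = (79/16)² = 6241/256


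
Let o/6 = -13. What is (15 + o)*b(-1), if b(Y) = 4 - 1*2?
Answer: -126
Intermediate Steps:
b(Y) = 2 (b(Y) = 4 - 2 = 2)
o = -78 (o = 6*(-13) = -78)
(15 + o)*b(-1) = (15 - 78)*2 = -63*2 = -126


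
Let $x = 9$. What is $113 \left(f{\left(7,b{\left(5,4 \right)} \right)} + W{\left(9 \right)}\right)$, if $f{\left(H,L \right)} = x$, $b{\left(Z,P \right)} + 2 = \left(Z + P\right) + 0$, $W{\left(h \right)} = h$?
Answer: $2034$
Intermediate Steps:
$b{\left(Z,P \right)} = -2 + P + Z$ ($b{\left(Z,P \right)} = -2 + \left(\left(Z + P\right) + 0\right) = -2 + \left(\left(P + Z\right) + 0\right) = -2 + \left(P + Z\right) = -2 + P + Z$)
$f{\left(H,L \right)} = 9$
$113 \left(f{\left(7,b{\left(5,4 \right)} \right)} + W{\left(9 \right)}\right) = 113 \left(9 + 9\right) = 113 \cdot 18 = 2034$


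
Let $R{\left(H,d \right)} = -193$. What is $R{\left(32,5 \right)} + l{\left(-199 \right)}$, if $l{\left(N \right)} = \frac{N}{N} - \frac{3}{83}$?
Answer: $- \frac{15939}{83} \approx -192.04$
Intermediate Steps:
$l{\left(N \right)} = \frac{80}{83}$ ($l{\left(N \right)} = 1 - \frac{3}{83} = \frac{80}{83}$)
$R{\left(32,5 \right)} + l{\left(-199 \right)} = -193 + \frac{80}{83} = - \frac{15939}{83}$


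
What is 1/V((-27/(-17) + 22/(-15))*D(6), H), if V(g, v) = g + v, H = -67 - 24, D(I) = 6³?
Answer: -85/5503 ≈ -0.015446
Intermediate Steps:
D(I) = 216
H = -91
1/V((-27/(-17) + 22/(-15))*D(6), H) = 1/((-27/(-17) + 22/(-15))*216 - 91) = 1/((-27*(-1/17) + 22*(-1/15))*216 - 91) = 1/((27/17 - 22/15)*216 - 91) = 1/((31/255)*216 - 91) = 1/(2232/85 - 91) = 1/(-5503/85) = -85/5503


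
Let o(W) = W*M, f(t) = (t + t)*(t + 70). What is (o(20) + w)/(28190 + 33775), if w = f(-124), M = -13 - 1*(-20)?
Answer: 796/3645 ≈ 0.21838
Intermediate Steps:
M = 7 (M = -13 + 20 = 7)
f(t) = 2*t*(70 + t) (f(t) = (2*t)*(70 + t) = 2*t*(70 + t))
w = 13392 (w = 2*(-124)*(70 - 124) = 2*(-124)*(-54) = 13392)
o(W) = 7*W (o(W) = W*7 = 7*W)
(o(20) + w)/(28190 + 33775) = (7*20 + 13392)/(28190 + 33775) = (140 + 13392)/61965 = 13532*(1/61965) = 796/3645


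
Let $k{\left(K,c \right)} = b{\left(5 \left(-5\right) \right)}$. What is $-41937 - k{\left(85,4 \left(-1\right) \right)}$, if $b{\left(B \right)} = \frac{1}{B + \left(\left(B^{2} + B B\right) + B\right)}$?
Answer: $- \frac{50324401}{1200} \approx -41937.0$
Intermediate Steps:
$b{\left(B \right)} = \frac{1}{2 B + 2 B^{2}}$ ($b{\left(B \right)} = \frac{1}{B + \left(\left(B^{2} + B^{2}\right) + B\right)} = \frac{1}{B + \left(2 B^{2} + B\right)} = \frac{1}{B + \left(B + 2 B^{2}\right)} = \frac{1}{2 B + 2 B^{2}}$)
$k{\left(K,c \right)} = \frac{1}{1200}$ ($k{\left(K,c \right)} = \frac{1}{2 \cdot 5 \left(-5\right) \left(1 + 5 \left(-5\right)\right)} = \frac{1}{2 \left(-25\right) \left(1 - 25\right)} = \frac{1}{2} \left(- \frac{1}{25}\right) \frac{1}{-24} = \frac{1}{2} \left(- \frac{1}{25}\right) \left(- \frac{1}{24}\right) = \frac{1}{1200}$)
$-41937 - k{\left(85,4 \left(-1\right) \right)} = -41937 - \frac{1}{1200} = - \frac{50324401}{1200}$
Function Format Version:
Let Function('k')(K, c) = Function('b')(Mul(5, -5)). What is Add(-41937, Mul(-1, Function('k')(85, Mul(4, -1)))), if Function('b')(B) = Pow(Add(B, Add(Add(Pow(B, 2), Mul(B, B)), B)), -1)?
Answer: Rational(-50324401, 1200) ≈ -41937.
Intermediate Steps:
Function('b')(B) = Pow(Add(Mul(2, B), Mul(2, Pow(B, 2))), -1) (Function('b')(B) = Pow(Add(B, Add(Add(Pow(B, 2), Pow(B, 2)), B)), -1) = Pow(Add(B, Add(Mul(2, Pow(B, 2)), B)), -1) = Pow(Add(B, Add(B, Mul(2, Pow(B, 2)))), -1) = Pow(Add(Mul(2, B), Mul(2, Pow(B, 2))), -1))
Function('k')(K, c) = Rational(1, 1200) (Function('k')(K, c) = Mul(Rational(1, 2), Pow(Mul(5, -5), -1), Pow(Add(1, Mul(5, -5)), -1)) = Mul(Rational(1, 2), Pow(-25, -1), Pow(Add(1, -25), -1)) = Mul(Rational(1, 2), Rational(-1, 25), Pow(-24, -1)) = Mul(Rational(1, 2), Rational(-1, 25), Rational(-1, 24)) = Rational(1, 1200))
Add(-41937, Mul(-1, Function('k')(85, Mul(4, -1)))) = Add(-41937, Mul(-1, Rational(1, 1200))) = Add(-41937, Rational(-1, 1200)) = Rational(-50324401, 1200)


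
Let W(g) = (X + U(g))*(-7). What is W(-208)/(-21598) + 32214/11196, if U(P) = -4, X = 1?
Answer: 28980119/10075467 ≈ 2.8763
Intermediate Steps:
W(g) = 21 (W(g) = (1 - 4)*(-7) = -3*(-7) = 21)
W(-208)/(-21598) + 32214/11196 = 21/(-21598) + 32214/11196 = 21*(-1/21598) + 32214*(1/11196) = -21/21598 + 5369/1866 = 28980119/10075467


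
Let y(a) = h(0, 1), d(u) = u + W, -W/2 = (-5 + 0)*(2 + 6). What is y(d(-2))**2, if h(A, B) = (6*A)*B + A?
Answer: 0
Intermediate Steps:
W = 80 (W = -2*(-5 + 0)*(2 + 6) = -(-10)*8 = -2*(-40) = 80)
h(A, B) = A + 6*A*B (h(A, B) = 6*A*B + A = A + 6*A*B)
d(u) = 80 + u (d(u) = u + 80 = 80 + u)
y(a) = 0 (y(a) = 0*(1 + 6*1) = 0*(1 + 6) = 0*7 = 0)
y(d(-2))**2 = 0**2 = 0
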